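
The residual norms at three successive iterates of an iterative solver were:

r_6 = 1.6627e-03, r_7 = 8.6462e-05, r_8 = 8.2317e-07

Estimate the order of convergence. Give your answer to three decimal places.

1.574

p ≈ ln(r_8/r_7) / ln(r_7/r_6)
  = ln(8.2317e-07/8.6462e-05) / ln(8.6462e-05/1.6627e-03)
  = ln(0.0095206) / ln(0.052001)
  = -4.654297 / -2.956492 ≈ 1.574263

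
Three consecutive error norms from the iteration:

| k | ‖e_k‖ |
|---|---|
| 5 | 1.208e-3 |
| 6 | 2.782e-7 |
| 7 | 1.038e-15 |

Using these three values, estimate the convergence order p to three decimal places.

2.317

p ≈ ln(‖e_7‖/‖e_6‖) / ln(‖e_6‖/‖e_5‖)
  = ln(1.038e-15/2.782e-7) / ln(2.782e-7/1.208e-3)
  = ln(3.73113e-09) / ln(0.000230298)
  = -19.406555 / -8.376136 ≈ 2.316886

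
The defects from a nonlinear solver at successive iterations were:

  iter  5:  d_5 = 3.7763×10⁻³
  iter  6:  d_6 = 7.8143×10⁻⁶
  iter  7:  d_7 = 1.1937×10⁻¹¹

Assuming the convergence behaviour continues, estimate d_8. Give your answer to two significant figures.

First estimate the order: p ≈ ln(d_7/d_6) / ln(d_6/d_5) = ln(1.1937×10⁻¹¹/7.8143×10⁻⁶)/ln(7.8143×10⁻⁶/3.7763×10⁻³) = ln(1.52758e-06)/ln(0.0020693) ≈ 2.1668.
Then d_8 ≈ d_7·(d_7/d_6)^p = 1.1937×10⁻¹¹·(1.52758e-06)^2.1668 = 1.1937×10⁻¹¹·2.49977e-13 ≈ 2.984e-24.

3.0e-24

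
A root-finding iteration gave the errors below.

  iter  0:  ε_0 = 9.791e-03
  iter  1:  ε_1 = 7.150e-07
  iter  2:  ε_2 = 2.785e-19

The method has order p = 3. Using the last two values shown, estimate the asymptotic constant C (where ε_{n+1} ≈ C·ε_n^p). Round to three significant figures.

C ≈ ε_2 / ε_1^3
  = 2.785e-19 / (7.150e-07)^3
  = 2.785e-19 / 3.65526e-19 ≈ 0.76192

0.762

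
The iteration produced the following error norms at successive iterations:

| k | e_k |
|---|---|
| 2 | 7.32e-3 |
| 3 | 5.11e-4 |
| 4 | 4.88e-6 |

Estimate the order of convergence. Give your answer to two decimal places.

1.75

p ≈ ln(e_4/e_3) / ln(e_3/e_2)
  = ln(4.88e-6/5.11e-4) / ln(5.11e-4/7.32e-3)
  = ln(0.0095499) / ln(0.0698087)
  = -4.65122 / -2.66200 ≈ 1.74727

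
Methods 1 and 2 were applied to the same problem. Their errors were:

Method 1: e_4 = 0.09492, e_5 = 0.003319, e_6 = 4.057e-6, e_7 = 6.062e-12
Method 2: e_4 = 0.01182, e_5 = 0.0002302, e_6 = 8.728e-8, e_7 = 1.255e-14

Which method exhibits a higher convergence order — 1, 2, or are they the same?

Method 1: p ≈ ln(6.062e-12/4.057e-6)/ln(4.057e-6/0.003319) ≈ 2.00.
Method 2: p ≈ ln(1.255e-14/8.728e-8)/ln(8.728e-8/0.0002302) ≈ 2.00.
Both orders ≈ 2.0 — effectively the same.

same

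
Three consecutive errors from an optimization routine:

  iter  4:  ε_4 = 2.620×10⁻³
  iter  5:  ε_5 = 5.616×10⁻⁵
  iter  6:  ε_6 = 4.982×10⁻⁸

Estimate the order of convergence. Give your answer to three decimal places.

p ≈ ln(ε_6/ε_5) / ln(ε_5/ε_4)
  = ln(4.982×10⁻⁸/5.616×10⁻⁵) / ln(5.616×10⁻⁵/2.620×10⁻³)
  = ln(0.000887108) / ln(0.0214351)
  = -7.027544 / -3.842726 ≈ 1.828791

1.829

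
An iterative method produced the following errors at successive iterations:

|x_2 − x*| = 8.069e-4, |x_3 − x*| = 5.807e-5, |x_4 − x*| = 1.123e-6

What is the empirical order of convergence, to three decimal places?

p ≈ ln(|x_4 − x*|/|x_3 − x*|) / ln(|x_3 − x*|/|x_2 − x*|)
  = ln(1.123e-6/5.807e-5) / ln(5.807e-5/8.069e-4)
  = ln(0.0193387) / ln(0.0719668)
  = -3.945647 / -2.631550 ≈ 1.499362

1.499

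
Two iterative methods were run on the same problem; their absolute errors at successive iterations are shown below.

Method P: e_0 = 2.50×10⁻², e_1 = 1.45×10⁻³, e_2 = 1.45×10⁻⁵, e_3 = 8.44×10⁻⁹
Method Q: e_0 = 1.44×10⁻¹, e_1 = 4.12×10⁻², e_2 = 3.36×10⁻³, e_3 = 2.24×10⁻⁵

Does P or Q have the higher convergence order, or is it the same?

Q

Method P: p ≈ ln(8.44×10⁻⁹/1.45×10⁻⁵)/ln(1.45×10⁻⁵/1.45×10⁻³) ≈ 1.62.
Method Q: p ≈ ln(2.24×10⁻⁵/3.36×10⁻³)/ln(3.36×10⁻³/4.12×10⁻²) ≈ 2.00.
Method Q has the higher order (≈2.0 vs ≈1.6).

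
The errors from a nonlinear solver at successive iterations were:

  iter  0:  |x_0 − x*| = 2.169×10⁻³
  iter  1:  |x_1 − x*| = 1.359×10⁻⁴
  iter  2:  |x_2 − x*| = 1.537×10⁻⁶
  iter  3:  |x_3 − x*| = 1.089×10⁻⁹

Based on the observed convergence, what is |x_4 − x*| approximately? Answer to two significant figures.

8.7e-15

First estimate the order: p ≈ ln(|x_3 − x*|/|x_2 − x*|) / ln(|x_2 − x*|/|x_1 − x*|) = ln(1.089×10⁻⁹/1.537×10⁻⁶)/ln(1.537×10⁻⁶/1.359×10⁻⁴) = ln(0.000708523)/ln(0.0113098) ≈ 1.6181.
Then |x_4 − x*| ≈ |x_3 − x*|·(|x_3 − x*|/|x_2 − x*|)^p = 1.089×10⁻⁹·(0.000708523)^1.6181 = 1.089×10⁻⁹·8.00862e-06 ≈ 8.721e-15.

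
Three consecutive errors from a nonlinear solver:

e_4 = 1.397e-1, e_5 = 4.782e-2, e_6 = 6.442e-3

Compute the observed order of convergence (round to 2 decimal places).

p ≈ ln(e_6/e_5) / ln(e_5/e_4)
  = ln(6.442e-3/4.782e-2) / ln(4.782e-2/1.397e-1)
  = ln(0.134714) / ln(0.342305)
  = -2.00460 / -1.07205 ≈ 1.86988

1.87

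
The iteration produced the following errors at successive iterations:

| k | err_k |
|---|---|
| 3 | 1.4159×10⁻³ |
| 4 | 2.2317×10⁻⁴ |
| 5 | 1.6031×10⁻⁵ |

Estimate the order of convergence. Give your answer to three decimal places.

1.425

p ≈ ln(err_5/err_4) / ln(err_4/err_3)
  = ln(1.6031×10⁻⁵/2.2317×10⁻⁴) / ln(2.2317×10⁻⁴/1.4159×10⁻³)
  = ln(0.0718331) / ln(0.157617)
  = -2.633410 / -1.847587 ≈ 1.425324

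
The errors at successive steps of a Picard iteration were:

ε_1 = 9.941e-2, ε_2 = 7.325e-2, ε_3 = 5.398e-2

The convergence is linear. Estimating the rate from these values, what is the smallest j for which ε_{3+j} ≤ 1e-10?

66

Rate ρ ≈ ε_3/ε_2 = 5.398e-2/7.325e-2 = 0.7369.
After j more steps, ε_{3+j} ≈ 5.398e-2·ρ^j; need ρ^j ≤ 1e-10/5.398e-2 = 1.85254e-09.
j ≥ ln(1.85254e-09)/ln(0.7369) = -20.1067/-0.30530 = 65.859.
So 66 more iterations are needed.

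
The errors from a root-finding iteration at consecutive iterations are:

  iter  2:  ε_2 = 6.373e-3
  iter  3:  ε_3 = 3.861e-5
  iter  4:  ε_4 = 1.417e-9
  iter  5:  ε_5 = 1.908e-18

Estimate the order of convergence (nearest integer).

Consecutive ratios: ε_5/ε_4 = 1.908e-18/1.417e-9 = 1.34651e-09, ε_4/ε_3 = 1.417e-9/3.861e-5 = 3.67003e-05.
p ≈ ln(1.34651e-09)/ln(3.67003e-05) = -20.4258/-10.2127 ≈ 2.00.
So the convergence is quadratic (order 2).

2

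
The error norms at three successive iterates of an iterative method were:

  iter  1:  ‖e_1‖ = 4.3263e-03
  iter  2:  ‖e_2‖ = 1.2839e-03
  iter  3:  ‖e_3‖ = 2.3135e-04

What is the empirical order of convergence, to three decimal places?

1.411

p ≈ ln(‖e_3‖/‖e_2‖) / ln(‖e_2‖/‖e_1‖)
  = ln(2.3135e-04/1.2839e-03) / ln(1.2839e-03/4.3263e-03)
  = ln(0.180193) / ln(0.296766)
  = -1.713727 / -1.214811 ≈ 1.410694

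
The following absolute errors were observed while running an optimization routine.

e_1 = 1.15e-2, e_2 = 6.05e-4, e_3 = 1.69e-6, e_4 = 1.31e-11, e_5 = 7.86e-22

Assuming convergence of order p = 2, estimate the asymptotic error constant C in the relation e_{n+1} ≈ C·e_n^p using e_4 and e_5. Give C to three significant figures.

C ≈ e_5 / e_4^2
  = 7.86e-22 / (1.31e-11)^2
  = 7.86e-22 / 1.7161e-22 ≈ 4.5802

4.58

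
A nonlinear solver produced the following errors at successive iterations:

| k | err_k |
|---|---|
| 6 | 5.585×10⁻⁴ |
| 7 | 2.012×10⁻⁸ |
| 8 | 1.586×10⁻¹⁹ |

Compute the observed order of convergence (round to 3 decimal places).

2.499

p ≈ ln(err_8/err_7) / ln(err_7/err_6)
  = ln(1.586×10⁻¹⁹/2.012×10⁻⁸) / ln(2.012×10⁻⁸/5.585×10⁻⁴)
  = ln(7.8827e-12) / ln(3.60251e-05)
  = -25.566351 / -10.231295 ≈ 2.498838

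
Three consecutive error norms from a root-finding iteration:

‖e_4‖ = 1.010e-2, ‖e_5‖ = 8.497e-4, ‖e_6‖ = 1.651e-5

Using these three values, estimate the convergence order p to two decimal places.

1.59

p ≈ ln(‖e_6‖/‖e_5‖) / ln(‖e_5‖/‖e_4‖)
  = ln(1.651e-5/8.497e-4) / ln(8.497e-4/1.010e-2)
  = ln(0.0194304) / ln(0.0841287)
  = -3.94092 / -2.47541 ≈ 1.59203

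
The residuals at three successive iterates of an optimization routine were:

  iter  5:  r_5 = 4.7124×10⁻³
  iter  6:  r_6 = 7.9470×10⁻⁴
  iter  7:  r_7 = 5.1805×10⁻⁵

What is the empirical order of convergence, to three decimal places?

1.534

p ≈ ln(r_7/r_6) / ln(r_6/r_5)
  = ln(5.1805×10⁻⁵/7.9470×10⁻⁴) / ln(7.9470×10⁻⁴/4.7124×10⁻³)
  = ln(0.0651881) / ln(0.16864)
  = -2.730478 / -1.779989 ≈ 1.533986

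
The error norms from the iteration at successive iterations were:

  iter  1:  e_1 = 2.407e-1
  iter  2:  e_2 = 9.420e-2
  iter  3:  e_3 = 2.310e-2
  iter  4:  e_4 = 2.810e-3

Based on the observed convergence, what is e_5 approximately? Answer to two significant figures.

1.2e-4

First estimate the order: p ≈ ln(e_4/e_3) / ln(e_3/e_2) = ln(2.810e-3/2.310e-2)/ln(2.310e-2/9.420e-2) = ln(0.121645)/ln(0.245223) ≈ 1.4988.
Then e_5 ≈ e_4·(e_4/e_3)^p = 2.810e-3·(0.121645)^1.4988 = 2.810e-3·0.0425343 ≈ 0.0001195.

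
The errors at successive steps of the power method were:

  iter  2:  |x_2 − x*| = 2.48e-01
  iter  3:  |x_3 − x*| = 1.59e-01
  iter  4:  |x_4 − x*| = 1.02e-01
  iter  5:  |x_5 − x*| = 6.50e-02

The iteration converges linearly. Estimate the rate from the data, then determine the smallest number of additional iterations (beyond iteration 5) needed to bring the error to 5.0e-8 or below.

32

Rate ρ ≈ |x_5 − x*|/|x_4 − x*| = 6.50e-02/1.02e-01 = 0.6373.
After j more steps, |x_{5+j} − x*| ≈ 6.50e-02·ρ^j; need ρ^j ≤ 5.0e-8/6.50e-02 = 7.69231e-07.
j ≥ ln(7.69231e-07)/ln(0.6373) = -14.0779/-0.45051 = 31.249.
So 32 more iterations are needed.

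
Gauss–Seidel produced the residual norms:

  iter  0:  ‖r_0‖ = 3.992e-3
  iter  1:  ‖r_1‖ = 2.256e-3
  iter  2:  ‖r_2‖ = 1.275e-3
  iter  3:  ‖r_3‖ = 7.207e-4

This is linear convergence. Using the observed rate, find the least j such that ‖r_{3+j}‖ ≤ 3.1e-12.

Rate ρ ≈ ‖r_3‖/‖r_2‖ = 7.207e-4/1.275e-3 = 0.5653.
After j more steps, ‖r_{3+j}‖ ≈ 7.207e-4·ρ^j; need ρ^j ≤ 3.1e-12/7.207e-4 = 4.30137e-09.
j ≥ ln(4.30137e-09)/ln(0.5653) = -19.2643/-0.57040 = 33.773.
So 34 more iterations are needed.

34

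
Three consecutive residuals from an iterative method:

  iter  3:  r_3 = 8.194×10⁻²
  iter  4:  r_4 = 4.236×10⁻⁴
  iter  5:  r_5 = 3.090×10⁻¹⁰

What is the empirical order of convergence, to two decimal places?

p ≈ ln(r_5/r_4) / ln(r_4/r_3)
  = ln(3.090×10⁻¹⁰/4.236×10⁻⁴) / ln(4.236×10⁻⁴/8.194×10⁻²)
  = ln(7.29462e-07) / ln(0.00516964)
  = -14.13096 / -5.26495 ≈ 2.68397

2.68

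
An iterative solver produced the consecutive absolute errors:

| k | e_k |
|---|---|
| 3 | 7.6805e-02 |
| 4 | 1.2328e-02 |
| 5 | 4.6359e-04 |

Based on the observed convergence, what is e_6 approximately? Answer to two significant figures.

1.3e-6

First estimate the order: p ≈ ln(e_5/e_4) / ln(e_4/e_3) = ln(4.6359e-04/1.2328e-02)/ln(1.2328e-02/7.6805e-02) = ln(0.0376046)/ln(0.16051) ≈ 1.7933.
Then e_6 ≈ e_5·(e_5/e_4)^p = 4.6359e-04·(0.0376046)^1.7933 = 4.6359e-04·0.00278599 ≈ 1.292e-06.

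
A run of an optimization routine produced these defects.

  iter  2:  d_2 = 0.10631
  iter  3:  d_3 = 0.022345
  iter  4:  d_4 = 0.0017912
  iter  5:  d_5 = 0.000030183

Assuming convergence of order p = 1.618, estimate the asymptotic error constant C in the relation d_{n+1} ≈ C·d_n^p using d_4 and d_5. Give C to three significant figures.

0.840

C ≈ d_5 / d_4^1.618
  = 0.000030183 / (0.0017912)^1.618
  = 0.000030183 / 3.59407e-05 ≈ 0.8398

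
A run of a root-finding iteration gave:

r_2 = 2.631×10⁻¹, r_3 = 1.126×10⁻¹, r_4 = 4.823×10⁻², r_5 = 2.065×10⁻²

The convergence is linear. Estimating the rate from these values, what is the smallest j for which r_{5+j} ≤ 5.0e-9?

Rate ρ ≈ r_5/r_4 = 2.065×10⁻²/4.823×10⁻² = 0.4282.
After j more steps, r_{5+j} ≈ 2.065×10⁻²·ρ^j; need ρ^j ≤ 5.0e-9/2.065×10⁻² = 2.42131e-07.
j ≥ ln(2.42131e-07)/ln(0.4282) = -15.2338/-0.84816 = 17.961.
So 18 more iterations are needed.

18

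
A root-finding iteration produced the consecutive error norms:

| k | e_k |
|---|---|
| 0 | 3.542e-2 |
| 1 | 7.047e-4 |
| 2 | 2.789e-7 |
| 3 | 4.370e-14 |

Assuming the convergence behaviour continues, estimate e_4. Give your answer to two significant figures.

1.1e-27

First estimate the order: p ≈ ln(e_3/e_2) / ln(e_2/e_1) = ln(4.370e-14/2.789e-7)/ln(2.789e-7/7.047e-4) = ln(1.56687e-07)/ln(0.000395771) ≈ 2.0000.
Then e_4 ≈ e_3·(e_3/e_2)^p = 4.370e-14·(1.56687e-07)^2.0000 = 4.370e-14·2.45508e-14 ≈ 1.073e-27.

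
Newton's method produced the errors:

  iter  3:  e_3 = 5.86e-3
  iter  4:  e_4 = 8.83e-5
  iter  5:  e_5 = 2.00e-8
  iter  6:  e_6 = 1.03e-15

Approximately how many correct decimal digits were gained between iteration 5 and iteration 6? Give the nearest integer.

Digits gained ≈ log₁₀(e_5/e_6) = log₁₀(2.00e-8/1.03e-15) = log₁₀(1.94175e+07) ≈ 7.288.

7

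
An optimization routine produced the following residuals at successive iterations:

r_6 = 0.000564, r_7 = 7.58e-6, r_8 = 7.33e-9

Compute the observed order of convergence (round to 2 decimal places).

1.61

p ≈ ln(r_8/r_7) / ln(r_7/r_6)
  = ln(7.33e-9/7.58e-6) / ln(7.58e-6/0.000564)
  = ln(0.000967018) / ln(0.0134397)
  = -6.94129 / -4.30954 ≈ 1.61068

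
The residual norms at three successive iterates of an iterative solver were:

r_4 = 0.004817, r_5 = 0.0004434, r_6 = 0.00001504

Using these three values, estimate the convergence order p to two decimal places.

1.42

p ≈ ln(r_6/r_5) / ln(r_5/r_4)
  = ln(0.00001504/0.0004434) / ln(0.0004434/0.004817)
  = ln(0.0339197) / ln(0.092049)
  = -3.38376 / -2.38543 ≈ 1.41851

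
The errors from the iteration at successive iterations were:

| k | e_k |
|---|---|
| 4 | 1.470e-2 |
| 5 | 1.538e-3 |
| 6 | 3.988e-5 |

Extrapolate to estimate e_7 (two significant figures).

First estimate the order: p ≈ ln(e_6/e_5) / ln(e_5/e_4) = ln(3.988e-5/1.538e-3)/ln(1.538e-3/1.470e-2) = ln(0.0259298)/ln(0.104626) ≈ 1.6180.
Then e_7 ≈ e_6·(e_6/e_5)^p = 3.988e-5·(0.0259298)^1.6180 = 3.988e-5·0.00271348 ≈ 1.082e-07.

1.1e-7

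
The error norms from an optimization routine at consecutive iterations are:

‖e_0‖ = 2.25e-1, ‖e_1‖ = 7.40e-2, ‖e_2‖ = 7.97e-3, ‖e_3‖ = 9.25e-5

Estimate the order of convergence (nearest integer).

Consecutive ratios: ‖e_3‖/‖e_2‖ = 9.25e-5/7.97e-3 = 0.011606, ‖e_2‖/‖e_1‖ = 7.97e-3/7.40e-2 = 0.107703.
p ≈ ln(0.011606)/ln(0.107703) = -4.4562/-2.2284 ≈ 2.00.
So the convergence is quadratic (order 2).

2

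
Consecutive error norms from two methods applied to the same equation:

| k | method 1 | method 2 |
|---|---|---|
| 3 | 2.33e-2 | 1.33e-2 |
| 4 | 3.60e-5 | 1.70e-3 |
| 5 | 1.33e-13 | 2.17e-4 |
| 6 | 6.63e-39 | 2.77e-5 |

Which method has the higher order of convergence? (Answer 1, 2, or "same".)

Method 1: p ≈ ln(6.63e-39/1.33e-13)/ln(1.33e-13/3.60e-5) ≈ 3.00.
Method 2: p ≈ ln(2.77e-5/2.17e-4)/ln(2.17e-4/1.70e-3) ≈ 1.00.
Method 1 has the higher order (≈3.0 vs ≈1.0).

1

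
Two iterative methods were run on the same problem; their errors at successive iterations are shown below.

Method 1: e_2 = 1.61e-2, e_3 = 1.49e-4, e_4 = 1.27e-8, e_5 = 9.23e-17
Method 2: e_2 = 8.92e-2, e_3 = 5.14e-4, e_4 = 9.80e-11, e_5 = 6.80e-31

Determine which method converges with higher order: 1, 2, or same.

Method 1: p ≈ ln(9.23e-17/1.27e-8)/ln(1.27e-8/1.49e-4) ≈ 2.00.
Method 2: p ≈ ln(6.80e-31/9.80e-11)/ln(9.80e-11/5.14e-4) ≈ 3.00.
Method 2 has the higher order (≈3.0 vs ≈2.0).

2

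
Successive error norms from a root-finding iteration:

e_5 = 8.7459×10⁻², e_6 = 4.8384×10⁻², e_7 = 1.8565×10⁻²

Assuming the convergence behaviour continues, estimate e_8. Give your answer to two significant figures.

First estimate the order: p ≈ ln(e_7/e_6) / ln(e_6/e_5) = ln(1.8565×10⁻²/4.8384×10⁻²)/ln(4.8384×10⁻²/8.7459×10⁻²) = ln(0.383701)/ln(0.553219) ≈ 1.6181.
Then e_8 ≈ e_7·(e_7/e_6)^p = 1.8565×10⁻²·(0.383701)^1.6181 = 1.8565×10⁻²·0.212256 ≈ 0.003941.

3.9e-3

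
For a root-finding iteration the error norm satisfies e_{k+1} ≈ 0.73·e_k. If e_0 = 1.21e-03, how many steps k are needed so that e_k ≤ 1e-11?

After k steps, e_k ≈ 1.21e-03·0.73^k.
Need 0.73^k ≤ 1e-11/1.21e-03 = 8.26446e-09.
k ≥ ln(8.26446e-09)/ln(0.73) = -18.6113/-0.31471 = 59.138.
Smallest integer k = 60.

60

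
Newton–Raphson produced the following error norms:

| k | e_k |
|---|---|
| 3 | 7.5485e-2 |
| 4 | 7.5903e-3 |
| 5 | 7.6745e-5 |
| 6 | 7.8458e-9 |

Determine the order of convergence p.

2

Consecutive ratios: e_6/e_5 = 7.8458e-9/7.6745e-5 = 0.000102232, e_5/e_4 = 7.6745e-5/7.5903e-3 = 0.0101109.
p ≈ ln(0.000102232)/ln(0.0101109) = -9.1883/-4.5941 ≈ 2.00.
So the convergence is quadratic (order 2).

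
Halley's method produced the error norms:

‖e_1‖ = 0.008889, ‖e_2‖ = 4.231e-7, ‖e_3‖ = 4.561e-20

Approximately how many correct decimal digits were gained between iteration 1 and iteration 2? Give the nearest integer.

4

Digits gained ≈ log₁₀(‖e_1‖/‖e_2‖) = log₁₀(0.008889/4.231e-7) = log₁₀(21009.2) ≈ 4.322.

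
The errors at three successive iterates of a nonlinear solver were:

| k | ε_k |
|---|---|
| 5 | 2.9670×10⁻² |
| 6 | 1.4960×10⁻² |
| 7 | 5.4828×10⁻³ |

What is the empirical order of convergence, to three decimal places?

p ≈ ln(ε_7/ε_6) / ln(ε_6/ε_5)
  = ln(5.4828×10⁻³/1.4960×10⁻²) / ln(1.4960×10⁻²/2.9670×10⁻²)
  = ln(0.366497) / ln(0.504213)
  = -1.003765 / -0.684756 ≈ 1.465873

1.466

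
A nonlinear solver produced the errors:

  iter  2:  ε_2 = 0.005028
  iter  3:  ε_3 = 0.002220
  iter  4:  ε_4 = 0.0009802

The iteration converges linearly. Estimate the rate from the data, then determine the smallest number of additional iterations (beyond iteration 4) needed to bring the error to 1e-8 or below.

Rate ρ ≈ ε_4/ε_3 = 0.0009802/0.002220 = 0.4415.
After j more steps, ε_{4+j} ≈ 0.0009802·ρ^j; need ρ^j ≤ 1e-8/0.0009802 = 1.0202e-05.
j ≥ ln(1.0202e-05)/ln(0.4415) = -11.4929/-0.81758 = 14.057.
So 15 more iterations are needed.

15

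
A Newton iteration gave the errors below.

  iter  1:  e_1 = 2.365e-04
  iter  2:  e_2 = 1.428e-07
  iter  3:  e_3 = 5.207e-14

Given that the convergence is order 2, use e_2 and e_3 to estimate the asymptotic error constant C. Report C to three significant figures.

2.55

C ≈ e_3 / e_2^2
  = 5.207e-14 / (1.428e-07)^2
  = 5.207e-14 / 2.03918e-14 ≈ 2.5535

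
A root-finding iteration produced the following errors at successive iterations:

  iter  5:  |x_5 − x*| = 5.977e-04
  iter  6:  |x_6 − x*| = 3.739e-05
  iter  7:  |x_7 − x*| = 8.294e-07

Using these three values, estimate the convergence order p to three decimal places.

p ≈ ln(|x_7 − x*|/|x_6 − x*|) / ln(|x_6 − x*|/|x_5 − x*|)
  = ln(8.294e-07/3.739e-05) / ln(3.739e-05/5.977e-04)
  = ln(0.0221824) / ln(0.0625565)
  = -3.808456 / -2.771685 ≈ 1.374058

1.374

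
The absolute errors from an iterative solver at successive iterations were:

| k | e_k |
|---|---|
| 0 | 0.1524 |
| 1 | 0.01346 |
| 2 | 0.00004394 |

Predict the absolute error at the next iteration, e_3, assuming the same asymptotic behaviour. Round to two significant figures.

6.0e-11

First estimate the order: p ≈ ln(e_2/e_1) / ln(e_1/e_0) = ln(0.00004394/0.01346)/ln(0.01346/0.1524) = ln(0.00326449)/ln(0.0883202) ≈ 2.3589.
Then e_3 ≈ e_2·(e_2/e_1)^p = 0.00004394·(0.00326449)^2.3589 = 0.00004394·1.36565e-06 ≈ 6.001e-11.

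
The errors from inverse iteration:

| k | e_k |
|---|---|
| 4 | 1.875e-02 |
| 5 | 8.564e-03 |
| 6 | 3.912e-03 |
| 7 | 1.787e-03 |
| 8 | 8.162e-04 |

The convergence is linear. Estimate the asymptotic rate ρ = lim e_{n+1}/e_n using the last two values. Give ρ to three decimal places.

0.457

ρ ≈ e_8/e_7 = 8.162e-04/1.787e-03 = 0.45674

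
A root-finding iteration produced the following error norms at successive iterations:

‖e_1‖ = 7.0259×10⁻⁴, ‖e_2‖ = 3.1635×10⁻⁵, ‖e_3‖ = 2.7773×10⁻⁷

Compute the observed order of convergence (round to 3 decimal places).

p ≈ ln(‖e_3‖/‖e_2‖) / ln(‖e_2‖/‖e_1‖)
  = ln(2.7773×10⁻⁷/3.1635×10⁻⁵) / ln(3.1635×10⁻⁵/7.0259×10⁻⁴)
  = ln(0.0087792) / ln(0.0450263)
  = -4.735370 / -3.100509 ≈ 1.527288

1.527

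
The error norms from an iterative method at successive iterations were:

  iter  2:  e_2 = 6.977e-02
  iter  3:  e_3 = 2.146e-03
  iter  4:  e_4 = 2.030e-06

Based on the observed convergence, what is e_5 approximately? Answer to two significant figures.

1.8e-12

First estimate the order: p ≈ ln(e_4/e_3) / ln(e_3/e_2) = ln(2.030e-06/2.146e-03)/ln(2.146e-03/6.977e-02) = ln(0.000945946)/ln(0.0307582) ≈ 2.0000.
Then e_5 ≈ e_4·(e_4/e_3)^p = 2.030e-06·(0.000945946)^2.0000 = 2.030e-06·8.94814e-07 ≈ 1.816e-12.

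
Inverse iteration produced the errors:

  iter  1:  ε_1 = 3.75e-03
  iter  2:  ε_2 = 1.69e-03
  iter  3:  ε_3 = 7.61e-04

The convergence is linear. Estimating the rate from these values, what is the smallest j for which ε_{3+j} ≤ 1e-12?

26

Rate ρ ≈ ε_3/ε_2 = 7.61e-04/1.69e-03 = 0.4503.
After j more steps, ε_{3+j} ≈ 7.61e-04·ρ^j; need ρ^j ≤ 1e-12/7.61e-04 = 1.31406e-09.
j ≥ ln(1.31406e-09)/ln(0.4503) = -20.4501/-0.79784 = 25.632.
So 26 more iterations are needed.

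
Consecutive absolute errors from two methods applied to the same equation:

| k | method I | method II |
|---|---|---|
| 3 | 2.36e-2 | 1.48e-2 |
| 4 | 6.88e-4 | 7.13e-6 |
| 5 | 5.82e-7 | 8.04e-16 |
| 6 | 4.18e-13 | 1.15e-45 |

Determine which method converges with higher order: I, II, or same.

Method I: p ≈ ln(4.18e-13/5.82e-7)/ln(5.82e-7/6.88e-4) ≈ 2.00.
Method II: p ≈ ln(1.15e-45/8.04e-16)/ln(8.04e-16/7.13e-6) ≈ 3.00.
Method II has the higher order (≈3.0 vs ≈2.0).

II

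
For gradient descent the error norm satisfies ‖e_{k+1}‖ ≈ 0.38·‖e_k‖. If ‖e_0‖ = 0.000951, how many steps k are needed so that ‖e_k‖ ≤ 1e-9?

15

After k steps, ‖e_k‖ ≈ 0.000951·0.38^k.
Need 0.38^k ≤ 1e-9/0.000951 = 1.05152e-06.
k ≥ ln(1.05152e-06)/ln(0.38) = -13.7653/-0.96758 = 14.227.
Smallest integer k = 15.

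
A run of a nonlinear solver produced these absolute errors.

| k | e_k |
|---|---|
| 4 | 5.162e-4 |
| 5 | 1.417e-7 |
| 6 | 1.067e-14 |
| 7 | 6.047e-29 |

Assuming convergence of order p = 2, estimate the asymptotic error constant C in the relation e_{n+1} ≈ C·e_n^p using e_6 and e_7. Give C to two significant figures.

0.53

C ≈ e_7 / e_6^2
  = 6.047e-29 / (1.067e-14)^2
  = 6.047e-29 / 1.13849e-28 ≈ 0.53114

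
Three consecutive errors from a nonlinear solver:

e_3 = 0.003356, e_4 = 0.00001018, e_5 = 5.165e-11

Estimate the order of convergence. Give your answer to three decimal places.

2.103

p ≈ ln(e_5/e_4) / ln(e_4/e_3)
  = ln(5.165e-11/0.00001018) / ln(0.00001018/0.003356)
  = ln(5.07367e-06) / ln(0.00303337)
  = -12.191446 / -5.798081 ≈ 2.102669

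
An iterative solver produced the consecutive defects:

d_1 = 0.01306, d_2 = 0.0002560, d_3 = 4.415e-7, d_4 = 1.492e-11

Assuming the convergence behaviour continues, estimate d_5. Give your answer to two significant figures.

8.7e-19

First estimate the order: p ≈ ln(d_4/d_3) / ln(d_3/d_2) = ln(1.492e-11/4.415e-7)/ln(4.415e-7/0.0002560) = ln(3.37939e-05)/ln(0.00172461) ≈ 1.6180.
Then d_5 ≈ d_4·(d_4/d_3)^p = 1.492e-11·(3.37939e-05)^1.6180 = 1.492e-11·5.82989e-08 ≈ 8.698e-19.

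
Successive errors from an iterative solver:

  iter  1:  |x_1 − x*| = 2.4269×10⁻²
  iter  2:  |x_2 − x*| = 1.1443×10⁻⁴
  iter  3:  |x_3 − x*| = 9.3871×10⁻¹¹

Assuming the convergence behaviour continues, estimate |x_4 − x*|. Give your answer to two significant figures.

1.1e-26

First estimate the order: p ≈ ln(|x_3 − x*|/|x_2 − x*|) / ln(|x_2 − x*|/|x_1 − x*|) = ln(9.3871×10⁻¹¹/1.1443×10⁻⁴)/ln(1.1443×10⁻⁴/2.4269×10⁻²) = ln(8.20336e-07)/ln(0.00471507) ≈ 2.6159.
Then |x_4 − x*| ≈ |x_3 − x*|·(|x_3 − x*|/|x_2 − x*|)^p = 9.3871×10⁻¹¹·(8.20336e-07)^2.6159 = 9.3871×10⁻¹¹·1.20119e-16 ≈ 1.128e-26.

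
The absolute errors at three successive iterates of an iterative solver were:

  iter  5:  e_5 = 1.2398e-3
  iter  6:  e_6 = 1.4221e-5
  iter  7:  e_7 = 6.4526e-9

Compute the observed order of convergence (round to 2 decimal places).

p ≈ ln(e_7/e_6) / ln(e_6/e_5)
  = ln(6.4526e-9/1.4221e-5) / ln(1.4221e-5/1.2398e-3)
  = ln(0.000453737) / ln(0.0114704)
  = -7.69799 / -4.46799 ≈ 1.72292

1.72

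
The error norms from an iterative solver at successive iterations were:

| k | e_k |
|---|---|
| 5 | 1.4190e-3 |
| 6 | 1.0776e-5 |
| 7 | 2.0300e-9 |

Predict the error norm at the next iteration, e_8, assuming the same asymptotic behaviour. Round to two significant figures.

5.8e-16

First estimate the order: p ≈ ln(e_7/e_6) / ln(e_6/e_5) = ln(2.0300e-9/1.0776e-5)/ln(1.0776e-5/1.4190e-3) = ln(0.000188382)/ln(0.00759408) ≈ 1.7575.
Then e_8 ≈ e_7·(e_7/e_6)^p = 2.0300e-9·(0.000188382)^1.7575 = 2.0300e-9·2.84041e-07 ≈ 5.766e-16.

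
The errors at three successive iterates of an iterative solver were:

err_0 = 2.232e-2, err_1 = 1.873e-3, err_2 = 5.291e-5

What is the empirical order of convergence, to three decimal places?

p ≈ ln(err_2/err_1) / ln(err_1/err_0)
  = ln(5.291e-5/1.873e-3) / ln(1.873e-3/2.232e-2)
  = ln(0.0282488) / ln(0.0839158)
  = -3.566704 / -2.477941 ≈ 1.439382

1.439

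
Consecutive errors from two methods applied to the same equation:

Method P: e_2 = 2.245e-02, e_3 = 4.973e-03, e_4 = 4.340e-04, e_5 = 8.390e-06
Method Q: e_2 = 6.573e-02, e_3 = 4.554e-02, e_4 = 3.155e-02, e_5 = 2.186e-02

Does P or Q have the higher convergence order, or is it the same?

Method P: p ≈ ln(8.390e-06/4.340e-04)/ln(4.340e-04/4.973e-03) ≈ 1.62.
Method Q: p ≈ ln(2.186e-02/3.155e-02)/ln(3.155e-02/4.554e-02) ≈ 1.00.
Method P has the higher order (≈1.6 vs ≈1.0).

P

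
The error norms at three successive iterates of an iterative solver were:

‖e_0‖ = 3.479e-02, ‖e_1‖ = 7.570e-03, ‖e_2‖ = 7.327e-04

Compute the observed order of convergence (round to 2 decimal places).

1.53

p ≈ ln(‖e_2‖/‖e_1‖) / ln(‖e_1‖/‖e_0‖)
  = ln(7.327e-04/7.570e-03) / ln(7.570e-03/3.479e-02)
  = ln(0.09679) / ln(0.217591)
  = -2.33521 / -1.52514 ≈ 1.53114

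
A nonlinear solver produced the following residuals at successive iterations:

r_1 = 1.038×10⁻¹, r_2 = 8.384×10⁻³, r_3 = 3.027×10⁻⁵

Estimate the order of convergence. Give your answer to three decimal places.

p ≈ ln(r_3/r_2) / ln(r_2/r_1)
  = ln(3.027×10⁻⁵/8.384×10⁻³) / ln(8.384×10⁻³/1.038×10⁻¹)
  = ln(0.00361045) / ln(0.0807707)
  = -5.623923 / -2.516141 ≈ 2.235138

2.235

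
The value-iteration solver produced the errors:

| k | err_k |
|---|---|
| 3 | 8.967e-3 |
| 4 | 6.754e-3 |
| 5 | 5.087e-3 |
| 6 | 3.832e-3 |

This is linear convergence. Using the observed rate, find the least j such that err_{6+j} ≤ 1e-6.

30

Rate ρ ≈ err_6/err_5 = 3.832e-3/5.087e-3 = 0.7533.
After j more steps, err_{6+j} ≈ 3.832e-3·ρ^j; need ρ^j ≤ 1e-6/3.832e-3 = 0.00026096.
j ≥ ln(0.00026096)/ln(0.7533) = -8.2511/-0.28329 = 29.126.
So 30 more iterations are needed.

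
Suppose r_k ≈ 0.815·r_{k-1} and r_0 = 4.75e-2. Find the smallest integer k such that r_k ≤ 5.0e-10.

90

After k steps, r_k ≈ 4.75e-2·0.815^k.
Need 0.815^k ≤ 5.0e-10/4.75e-2 = 1.05263e-08.
k ≥ ln(1.05263e-08)/ln(0.815) = -18.3694/-0.20457 = 89.795.
Smallest integer k = 90.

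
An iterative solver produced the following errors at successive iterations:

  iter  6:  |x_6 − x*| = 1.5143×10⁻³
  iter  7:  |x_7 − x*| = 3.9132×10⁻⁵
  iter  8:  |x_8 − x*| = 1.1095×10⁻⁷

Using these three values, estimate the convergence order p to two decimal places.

p ≈ ln(|x_8 − x*|/|x_7 − x*|) / ln(|x_7 − x*|/|x_6 − x*|)
  = ln(1.1095×10⁻⁷/3.9132×10⁻⁵) / ln(3.9132×10⁻⁵/1.5143×10⁻³)
  = ln(0.00283528) / ln(0.0258416)
  = -5.86561 / -3.65577 ≈ 1.60448

1.60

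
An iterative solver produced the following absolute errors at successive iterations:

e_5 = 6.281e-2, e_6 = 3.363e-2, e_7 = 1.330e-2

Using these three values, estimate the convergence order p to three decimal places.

p ≈ ln(e_7/e_6) / ln(e_6/e_5)
  = ln(1.330e-2/3.363e-2) / ln(3.363e-2/6.281e-2)
  = ln(0.39548) / ln(0.535424)
  = -0.927655 / -0.624696 ≈ 1.484970

1.485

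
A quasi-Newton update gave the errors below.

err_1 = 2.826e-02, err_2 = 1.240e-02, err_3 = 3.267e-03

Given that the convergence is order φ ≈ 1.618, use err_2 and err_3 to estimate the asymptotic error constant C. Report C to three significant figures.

3.97

C ≈ err_3 / err_2^1.618
  = 3.267e-03 / (1.240e-02)^1.618
  = 3.267e-03 / 0.000822539 ≈ 3.9719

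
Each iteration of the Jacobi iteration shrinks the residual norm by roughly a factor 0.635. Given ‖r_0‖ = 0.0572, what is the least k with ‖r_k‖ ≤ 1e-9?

40

After k steps, ‖r_k‖ ≈ 0.0572·0.635^k.
Need 0.635^k ≤ 1e-9/0.0572 = 1.74825e-08.
k ≥ ln(1.74825e-08)/ln(0.635) = -17.8621/-0.45413 = 39.333.
Smallest integer k = 40.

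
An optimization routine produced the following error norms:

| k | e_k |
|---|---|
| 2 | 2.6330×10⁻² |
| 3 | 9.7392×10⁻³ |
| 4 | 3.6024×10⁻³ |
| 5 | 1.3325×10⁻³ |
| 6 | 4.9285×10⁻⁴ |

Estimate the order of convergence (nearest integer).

Consecutive ratios: e_6/e_5 = 4.9285×10⁻⁴/1.3325×10⁻³ = 0.369869, e_5/e_4 = 1.3325×10⁻³/3.6024×10⁻³ = 0.369892.
p ≈ ln(0.369869)/ln(0.369892) = -0.9946/-0.9945 ≈ 1.00.
So the convergence is linear (order 1).

1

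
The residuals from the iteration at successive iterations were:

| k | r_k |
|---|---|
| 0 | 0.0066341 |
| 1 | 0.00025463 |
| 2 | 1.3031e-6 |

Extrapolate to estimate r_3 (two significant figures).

First estimate the order: p ≈ ln(r_2/r_1) / ln(r_1/r_0) = ln(1.3031e-6/0.00025463)/ln(0.00025463/0.0066341) = ln(0.00511762)/ln(0.038382) ≈ 1.6180.
Then r_3 ≈ r_2·(r_2/r_1)^p = 1.3031e-6·(0.00511762)^1.6180 = 1.3031e-6·0.000196459 ≈ 2.56e-10.

2.6e-10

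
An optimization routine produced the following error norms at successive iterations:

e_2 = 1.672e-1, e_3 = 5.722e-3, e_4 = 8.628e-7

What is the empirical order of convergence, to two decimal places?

p ≈ ln(e_4/e_3) / ln(e_3/e_2)
  = ln(8.628e-7/5.722e-3) / ln(5.722e-3/1.672e-1)
  = ln(0.000150786) / ln(0.0342225)
  = -8.79965 / -3.37487 ≈ 2.60740

2.61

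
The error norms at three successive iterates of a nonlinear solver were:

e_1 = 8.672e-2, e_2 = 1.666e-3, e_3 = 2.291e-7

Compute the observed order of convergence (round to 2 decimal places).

2.25

p ≈ ln(e_3/e_2) / ln(e_2/e_1)
  = ln(2.291e-7/1.666e-3) / ln(1.666e-3/8.672e-2)
  = ln(0.000137515) / ln(0.0192113)
  = -8.89178 / -3.95226 ≈ 2.24980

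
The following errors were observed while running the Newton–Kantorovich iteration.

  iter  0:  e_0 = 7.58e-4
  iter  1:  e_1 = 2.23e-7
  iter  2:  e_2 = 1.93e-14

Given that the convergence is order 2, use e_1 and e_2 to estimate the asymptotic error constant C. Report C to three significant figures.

0.388

C ≈ e_2 / e_1^2
  = 1.93e-14 / (2.23e-7)^2
  = 1.93e-14 / 4.9729e-14 ≈ 0.3881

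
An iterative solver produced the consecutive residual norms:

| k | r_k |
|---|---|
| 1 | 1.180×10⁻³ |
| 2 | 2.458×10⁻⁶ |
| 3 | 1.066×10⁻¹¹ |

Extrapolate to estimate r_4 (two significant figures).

2.0e-22

First estimate the order: p ≈ ln(r_3/r_2) / ln(r_2/r_1) = ln(1.066×10⁻¹¹/2.458×10⁻⁶)/ln(2.458×10⁻⁶/1.180×10⁻³) = ln(4.33686e-06)/ln(0.00208305) ≈ 2.0001.
Then r_4 ≈ r_3·(r_3/r_2)^p = 1.066×10⁻¹¹·(4.33686e-06)^2.0001 = 1.066×10⁻¹¹·1.87851e-11 ≈ 2.002e-22.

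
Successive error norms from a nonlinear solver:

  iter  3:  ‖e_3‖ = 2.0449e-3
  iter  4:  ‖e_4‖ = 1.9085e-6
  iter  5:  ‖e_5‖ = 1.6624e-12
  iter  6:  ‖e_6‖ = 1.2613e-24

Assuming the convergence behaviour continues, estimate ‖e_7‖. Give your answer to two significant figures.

7.3e-49

First estimate the order: p ≈ ln(‖e_6‖/‖e_5‖) / ln(‖e_5‖/‖e_4‖) = ln(1.2613e-24/1.6624e-12)/ln(1.6624e-12/1.9085e-6) = ln(7.58722e-13)/ln(8.71051e-07) ≈ 2.0000.
Then ‖e_7‖ ≈ ‖e_6‖·(‖e_6‖/‖e_5‖)^p = 1.2613e-24·(7.58722e-13)^2.0000 = 1.2613e-24·5.75659e-25 ≈ 7.261e-49.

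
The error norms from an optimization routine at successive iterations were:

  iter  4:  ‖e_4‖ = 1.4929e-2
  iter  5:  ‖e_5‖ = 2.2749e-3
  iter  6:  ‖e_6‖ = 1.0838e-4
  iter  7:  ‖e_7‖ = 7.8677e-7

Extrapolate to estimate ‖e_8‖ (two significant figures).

First estimate the order: p ≈ ln(‖e_7‖/‖e_6‖) / ln(‖e_6‖/‖e_5‖) = ln(7.8677e-7/1.0838e-4)/ln(1.0838e-4/2.2749e-3) = ln(0.00725937)/ln(0.0476417) ≈ 1.6181.
Then ‖e_8‖ ≈ ‖e_7‖·(‖e_7‖/‖e_6‖)^p = 7.8677e-7·(0.00725937)^1.6181 = 7.8677e-7·0.000345717 ≈ 2.72e-10.

2.7e-10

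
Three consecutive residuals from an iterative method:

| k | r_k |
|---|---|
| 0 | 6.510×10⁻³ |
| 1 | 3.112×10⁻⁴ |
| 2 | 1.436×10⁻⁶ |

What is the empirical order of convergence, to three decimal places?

1.769

p ≈ ln(r_2/r_1) / ln(r_1/r_0)
  = ln(1.436×10⁻⁶/3.112×10⁻⁴) / ln(3.112×10⁻⁴/6.510×10⁻³)
  = ln(0.0046144) / ln(0.0478034)
  = -5.378573 / -3.040659 ≈ 1.768884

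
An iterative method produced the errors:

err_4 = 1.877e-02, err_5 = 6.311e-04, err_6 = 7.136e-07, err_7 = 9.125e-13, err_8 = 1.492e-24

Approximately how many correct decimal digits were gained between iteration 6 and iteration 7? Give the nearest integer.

6

Digits gained ≈ log₁₀(err_6/err_7) = log₁₀(7.136e-07/9.125e-13) = log₁₀(782027) ≈ 5.893.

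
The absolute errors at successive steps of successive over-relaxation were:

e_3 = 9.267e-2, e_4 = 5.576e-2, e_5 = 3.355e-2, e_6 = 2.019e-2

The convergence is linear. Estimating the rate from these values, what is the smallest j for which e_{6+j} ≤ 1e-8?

29

Rate ρ ≈ e_6/e_5 = 2.019e-2/3.355e-2 = 0.6018.
After j more steps, e_{6+j} ≈ 2.019e-2·ρ^j; need ρ^j ≤ 1e-8/2.019e-2 = 4.95295e-07.
j ≥ ln(4.95295e-07)/ln(0.6018) = -14.5181/-0.50783 = 28.589.
So 29 more iterations are needed.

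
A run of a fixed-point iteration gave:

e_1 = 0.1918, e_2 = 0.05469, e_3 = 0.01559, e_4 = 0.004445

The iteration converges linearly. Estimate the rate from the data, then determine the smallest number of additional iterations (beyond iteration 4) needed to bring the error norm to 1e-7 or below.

9

Rate ρ ≈ e_4/e_3 = 0.004445/0.01559 = 0.2851.
After j more steps, e_{4+j} ≈ 0.004445·ρ^j; need ρ^j ≤ 1e-7/0.004445 = 2.24972e-05.
j ≥ ln(2.24972e-05)/ln(0.2851) = -10.7021/-1.25492 = 8.528.
So 9 more iterations are needed.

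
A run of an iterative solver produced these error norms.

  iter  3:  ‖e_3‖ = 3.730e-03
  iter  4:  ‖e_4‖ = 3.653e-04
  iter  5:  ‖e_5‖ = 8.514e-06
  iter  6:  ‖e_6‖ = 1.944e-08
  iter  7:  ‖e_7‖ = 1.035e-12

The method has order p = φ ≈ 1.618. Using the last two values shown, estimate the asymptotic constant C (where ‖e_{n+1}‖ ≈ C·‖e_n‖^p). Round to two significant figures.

3.1

C ≈ ‖e_7‖ / ‖e_6‖^1.618
  = 1.035e-12 / (1.944e-08)^1.618
  = 1.035e-12 / 3.33511e-13 ≈ 3.1033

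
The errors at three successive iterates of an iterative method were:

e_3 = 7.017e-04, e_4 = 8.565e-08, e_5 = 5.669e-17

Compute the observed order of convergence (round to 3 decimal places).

2.346

p ≈ ln(e_5/e_4) / ln(e_4/e_3)
  = ln(5.669e-17/8.565e-08) / ln(8.565e-08/7.017e-04)
  = ln(6.6188e-10) / ln(0.000122061)
  = -21.135937 / -9.010990 ≈ 2.345573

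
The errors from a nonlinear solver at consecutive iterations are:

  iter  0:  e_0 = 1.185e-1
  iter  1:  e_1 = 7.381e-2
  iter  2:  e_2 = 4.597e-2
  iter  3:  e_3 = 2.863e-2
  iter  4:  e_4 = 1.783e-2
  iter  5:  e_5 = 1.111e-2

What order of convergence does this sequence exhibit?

1

Consecutive ratios: e_5/e_4 = 1.111e-2/1.783e-2 = 0.623107, e_4/e_3 = 1.783e-2/2.863e-2 = 0.622773.
p ≈ ln(0.623107)/ln(0.622773) = -0.4730/-0.4736 ≈ 1.00.
So the convergence is linear (order 1).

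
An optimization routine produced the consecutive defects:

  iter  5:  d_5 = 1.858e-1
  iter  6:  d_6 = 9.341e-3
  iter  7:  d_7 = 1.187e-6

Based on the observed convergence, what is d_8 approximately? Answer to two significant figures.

2.4e-18

First estimate the order: p ≈ ln(d_7/d_6) / ln(d_6/d_5) = ln(1.187e-6/9.341e-3)/ln(9.341e-3/1.858e-1) = ln(0.000127074)/ln(0.0502745) ≈ 3.0000.
Then d_8 ≈ d_7·(d_7/d_6)^p = 1.187e-6·(0.000127074)^3.0000 = 1.187e-6·2.05197e-12 ≈ 2.436e-18.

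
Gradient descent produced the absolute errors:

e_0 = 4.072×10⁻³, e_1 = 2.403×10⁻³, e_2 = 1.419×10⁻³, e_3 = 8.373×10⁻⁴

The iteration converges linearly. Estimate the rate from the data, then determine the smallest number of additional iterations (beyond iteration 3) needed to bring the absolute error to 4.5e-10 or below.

28

Rate ρ ≈ e_3/e_2 = 8.373×10⁻⁴/1.419×10⁻³ = 0.5901.
After j more steps, e_{3+j} ≈ 8.373×10⁻⁴·ρ^j; need ρ^j ≤ 4.5e-10/8.373×10⁻⁴ = 5.37442e-07.
j ≥ ln(5.37442e-07)/ln(0.5901) = -14.4364/-0.52746 = 27.370.
So 28 more iterations are needed.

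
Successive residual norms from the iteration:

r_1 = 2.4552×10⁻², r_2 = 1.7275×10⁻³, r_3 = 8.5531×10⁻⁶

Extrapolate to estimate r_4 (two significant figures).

First estimate the order: p ≈ ln(r_3/r_2) / ln(r_2/r_1) = ln(8.5531×10⁻⁶/1.7275×10⁻³)/ln(1.7275×10⁻³/2.4552×10⁻²) = ln(0.00495114)/ln(0.0703609) ≈ 2.0000.
Then r_4 ≈ r_3·(r_3/r_2)^p = 8.5531×10⁻⁶·(0.00495114)^2.0000 = 8.5531×10⁻⁶·2.45138e-05 ≈ 2.097e-10.

2.1e-10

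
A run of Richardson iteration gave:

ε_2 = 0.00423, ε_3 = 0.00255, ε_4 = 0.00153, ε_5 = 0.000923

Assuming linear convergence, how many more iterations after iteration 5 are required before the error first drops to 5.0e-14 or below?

Rate ρ ≈ ε_5/ε_4 = 0.000923/0.00153 = 0.6033.
After j more steps, ε_{5+j} ≈ 0.000923·ρ^j; need ρ^j ≤ 5.0e-14/0.000923 = 5.41712e-11.
j ≥ ln(5.41712e-11)/ln(0.6033) = -23.6389/-0.50534 = 46.778.
So 47 more iterations are needed.

47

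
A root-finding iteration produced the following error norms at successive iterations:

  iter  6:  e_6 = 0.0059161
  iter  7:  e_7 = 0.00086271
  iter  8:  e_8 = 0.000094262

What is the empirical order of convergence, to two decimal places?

1.15

p ≈ ln(e_8/e_7) / ln(e_7/e_6)
  = ln(0.000094262/0.00086271) / ln(0.00086271/0.0059161)
  = ln(0.109263) / ln(0.145824)
  = -2.21400 / -1.92535 ≈ 1.14992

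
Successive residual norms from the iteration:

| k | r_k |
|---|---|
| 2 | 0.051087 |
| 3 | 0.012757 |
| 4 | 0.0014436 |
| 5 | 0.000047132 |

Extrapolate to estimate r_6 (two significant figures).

2.2e-7

First estimate the order: p ≈ ln(r_5/r_4) / ln(r_4/r_3) = ln(0.000047132/0.0014436)/ln(0.0014436/0.012757) = ln(0.0326489)/ln(0.113161) ≈ 1.5705.
Then r_6 ≈ r_5·(r_5/r_4)^p = 0.000047132·(0.0326489)^1.5705 = 0.000047132·0.0046348 ≈ 2.184e-07.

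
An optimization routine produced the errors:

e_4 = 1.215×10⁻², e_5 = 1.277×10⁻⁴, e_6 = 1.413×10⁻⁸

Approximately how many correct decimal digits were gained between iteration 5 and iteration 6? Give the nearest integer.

Digits gained ≈ log₁₀(e_5/e_6) = log₁₀(1.277×10⁻⁴/1.413×10⁻⁸) = log₁₀(9037.51) ≈ 3.956.

4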